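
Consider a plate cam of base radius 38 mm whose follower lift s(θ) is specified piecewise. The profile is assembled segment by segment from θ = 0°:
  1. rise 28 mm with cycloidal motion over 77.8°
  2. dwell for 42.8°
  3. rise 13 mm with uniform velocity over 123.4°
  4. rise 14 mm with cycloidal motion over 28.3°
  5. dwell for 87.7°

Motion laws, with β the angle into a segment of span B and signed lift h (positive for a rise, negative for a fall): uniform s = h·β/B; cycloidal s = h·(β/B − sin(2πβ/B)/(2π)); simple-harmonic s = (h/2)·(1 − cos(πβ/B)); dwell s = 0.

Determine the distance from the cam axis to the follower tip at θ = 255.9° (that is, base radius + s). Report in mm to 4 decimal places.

seg 1 [0°–77.8°] cycloidal, h=28: full span → s += 28 → s = 28.0000
seg 2 [77.8°–120.6°] dwell: s stays 28.0000
seg 3 [120.6°–244°] uniform, h=13: full span → s += 13 → s = 41.0000
seg 4 [244°–272.3°] cycloidal, h=14: θ=255.9° here. β=11.9, B=28.3. 14·(0.4205 − sin(2π·0.4205)/(2π)) = 4.8196 → s = 45.8196
radial distance = base radius + s = 38 + 45.8196 = 83.8196

83.8196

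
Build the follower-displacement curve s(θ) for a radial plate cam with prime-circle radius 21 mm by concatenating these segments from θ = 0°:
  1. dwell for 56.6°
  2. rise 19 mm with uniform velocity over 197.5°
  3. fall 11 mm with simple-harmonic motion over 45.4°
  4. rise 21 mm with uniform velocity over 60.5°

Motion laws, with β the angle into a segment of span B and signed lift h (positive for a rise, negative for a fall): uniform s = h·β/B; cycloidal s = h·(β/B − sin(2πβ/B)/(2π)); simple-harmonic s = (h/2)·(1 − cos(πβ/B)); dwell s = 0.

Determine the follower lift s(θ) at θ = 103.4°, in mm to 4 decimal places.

seg 1 [0°–56.6°] dwell: s stays 0.0000
seg 2 [56.6°–254.1°] uniform, h=19: θ=103.4° here. β=46.8, B=197.5. 19·46.8/197.5 = 4.5023 → s = 4.5023

4.5023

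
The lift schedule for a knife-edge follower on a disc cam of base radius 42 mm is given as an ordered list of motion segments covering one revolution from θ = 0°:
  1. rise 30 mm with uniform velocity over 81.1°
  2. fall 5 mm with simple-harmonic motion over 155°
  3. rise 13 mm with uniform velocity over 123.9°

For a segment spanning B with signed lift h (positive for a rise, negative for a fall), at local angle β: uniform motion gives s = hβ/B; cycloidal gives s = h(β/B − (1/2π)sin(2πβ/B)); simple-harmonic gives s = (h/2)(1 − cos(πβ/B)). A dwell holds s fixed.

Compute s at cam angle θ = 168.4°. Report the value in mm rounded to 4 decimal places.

seg 1 [0°–81.1°] uniform, h=30: full span → s += 30 → s = 30.0000
seg 2 [81.1°–236.1°] simple-harmonic, h=-5: θ=168.4° here. β=87.3, B=155. -5/2·(1 − cos(π·0.5632)) = -2.9933 → s = 27.0067

27.0067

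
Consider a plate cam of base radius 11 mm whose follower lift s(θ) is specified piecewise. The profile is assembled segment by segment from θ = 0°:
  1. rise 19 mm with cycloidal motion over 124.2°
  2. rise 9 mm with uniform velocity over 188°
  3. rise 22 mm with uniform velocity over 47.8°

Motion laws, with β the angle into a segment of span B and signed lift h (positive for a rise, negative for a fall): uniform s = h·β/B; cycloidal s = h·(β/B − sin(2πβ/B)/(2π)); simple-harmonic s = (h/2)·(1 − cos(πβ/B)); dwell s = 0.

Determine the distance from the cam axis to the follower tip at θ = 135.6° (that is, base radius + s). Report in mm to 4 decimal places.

seg 1 [0°–124.2°] cycloidal, h=19: full span → s += 19 → s = 19.0000
seg 2 [124.2°–312.2°] uniform, h=9: θ=135.6° here. β=11.4, B=188. 9·11.4/188 = 0.5457 → s = 19.5457
radial distance = base radius + s = 11 + 19.5457 = 30.5457

30.5457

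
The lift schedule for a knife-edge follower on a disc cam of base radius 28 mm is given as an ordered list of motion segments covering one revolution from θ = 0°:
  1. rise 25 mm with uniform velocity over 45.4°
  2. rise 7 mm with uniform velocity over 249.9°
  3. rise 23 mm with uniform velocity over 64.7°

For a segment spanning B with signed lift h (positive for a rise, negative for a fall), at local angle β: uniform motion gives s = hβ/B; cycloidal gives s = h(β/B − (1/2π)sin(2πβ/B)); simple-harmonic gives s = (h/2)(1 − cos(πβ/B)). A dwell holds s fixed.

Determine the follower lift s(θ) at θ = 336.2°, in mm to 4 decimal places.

seg 1 [0°–45.4°] uniform, h=25: full span → s += 25 → s = 25.0000
seg 2 [45.4°–295.3°] uniform, h=7: full span → s += 7 → s = 32.0000
seg 3 [295.3°–360°] uniform, h=23: θ=336.2° here. β=40.9, B=64.7. 23·40.9/64.7 = 14.5394 → s = 46.5394

46.5394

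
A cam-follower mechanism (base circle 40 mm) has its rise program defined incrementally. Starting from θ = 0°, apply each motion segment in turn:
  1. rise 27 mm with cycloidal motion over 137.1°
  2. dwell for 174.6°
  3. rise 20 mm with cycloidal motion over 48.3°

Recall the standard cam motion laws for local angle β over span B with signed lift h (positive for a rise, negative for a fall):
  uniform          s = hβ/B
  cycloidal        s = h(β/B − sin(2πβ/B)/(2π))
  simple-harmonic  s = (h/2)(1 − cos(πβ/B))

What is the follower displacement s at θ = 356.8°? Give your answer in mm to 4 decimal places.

seg 1 [0°–137.1°] cycloidal, h=27: full span → s += 27 → s = 27.0000
seg 2 [137.1°–311.7°] dwell: s stays 27.0000
seg 3 [311.7°–360°] cycloidal, h=20: θ=356.8° here. β=45.1, B=48.3. 20·(0.9337 − sin(2π·0.9337)/(2π)) = 19.9621 → s = 46.9621

46.9621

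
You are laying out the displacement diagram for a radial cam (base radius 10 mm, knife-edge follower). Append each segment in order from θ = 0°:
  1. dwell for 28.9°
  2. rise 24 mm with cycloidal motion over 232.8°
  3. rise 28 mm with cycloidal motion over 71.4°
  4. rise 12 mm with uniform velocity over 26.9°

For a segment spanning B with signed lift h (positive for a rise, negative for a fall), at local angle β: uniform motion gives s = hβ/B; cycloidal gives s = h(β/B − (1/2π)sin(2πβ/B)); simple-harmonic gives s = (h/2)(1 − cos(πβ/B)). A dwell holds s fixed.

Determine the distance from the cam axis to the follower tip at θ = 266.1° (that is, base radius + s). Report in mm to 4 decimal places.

seg 1 [0°–28.9°] dwell: s stays 0.0000
seg 2 [28.9°–261.7°] cycloidal, h=24: full span → s += 24 → s = 24.0000
seg 3 [261.7°–333.1°] cycloidal, h=28: θ=266.1° here. β=4.4, B=71.4. 28·(0.0616 − sin(2π·0.0616)/(2π)) = 0.0428 → s = 24.0428
radial distance = base radius + s = 10 + 24.0428 = 34.0428

34.0428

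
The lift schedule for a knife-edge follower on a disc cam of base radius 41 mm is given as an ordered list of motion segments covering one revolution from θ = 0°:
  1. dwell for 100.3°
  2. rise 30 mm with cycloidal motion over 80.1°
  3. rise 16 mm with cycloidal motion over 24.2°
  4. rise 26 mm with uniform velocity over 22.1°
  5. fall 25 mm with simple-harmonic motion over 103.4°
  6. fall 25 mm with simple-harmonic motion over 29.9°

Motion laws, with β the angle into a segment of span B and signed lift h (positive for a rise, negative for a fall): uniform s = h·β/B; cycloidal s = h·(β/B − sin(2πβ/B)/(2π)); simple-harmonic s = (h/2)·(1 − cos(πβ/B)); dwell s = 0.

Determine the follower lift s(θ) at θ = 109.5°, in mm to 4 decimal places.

seg 1 [0°–100.3°] dwell: s stays 0.0000
seg 2 [100.3°–180.4°] cycloidal, h=30: θ=109.5° here. β=9.2, B=80.1. 30·(0.1149 − sin(2π·0.1149)/(2π)) = 0.2914 → s = 0.2914

0.2914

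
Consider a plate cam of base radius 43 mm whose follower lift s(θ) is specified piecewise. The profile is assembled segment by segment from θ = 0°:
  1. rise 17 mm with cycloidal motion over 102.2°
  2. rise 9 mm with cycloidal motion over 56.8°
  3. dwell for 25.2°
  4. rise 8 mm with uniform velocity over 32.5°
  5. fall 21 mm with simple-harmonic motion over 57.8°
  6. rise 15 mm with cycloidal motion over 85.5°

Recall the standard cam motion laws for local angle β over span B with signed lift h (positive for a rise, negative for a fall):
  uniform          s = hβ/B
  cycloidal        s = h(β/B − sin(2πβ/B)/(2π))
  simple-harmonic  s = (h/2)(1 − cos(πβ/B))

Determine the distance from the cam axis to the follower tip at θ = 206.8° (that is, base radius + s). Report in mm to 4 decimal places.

seg 1 [0°–102.2°] cycloidal, h=17: full span → s += 17 → s = 17.0000
seg 2 [102.2°–159°] cycloidal, h=9: full span → s += 9 → s = 26.0000
seg 3 [159°–184.2°] dwell: s stays 26.0000
seg 4 [184.2°–216.7°] uniform, h=8: θ=206.8° here. β=22.6, B=32.5. 8·22.6/32.5 = 5.5631 → s = 31.5631
radial distance = base radius + s = 43 + 31.5631 = 74.5631

74.5631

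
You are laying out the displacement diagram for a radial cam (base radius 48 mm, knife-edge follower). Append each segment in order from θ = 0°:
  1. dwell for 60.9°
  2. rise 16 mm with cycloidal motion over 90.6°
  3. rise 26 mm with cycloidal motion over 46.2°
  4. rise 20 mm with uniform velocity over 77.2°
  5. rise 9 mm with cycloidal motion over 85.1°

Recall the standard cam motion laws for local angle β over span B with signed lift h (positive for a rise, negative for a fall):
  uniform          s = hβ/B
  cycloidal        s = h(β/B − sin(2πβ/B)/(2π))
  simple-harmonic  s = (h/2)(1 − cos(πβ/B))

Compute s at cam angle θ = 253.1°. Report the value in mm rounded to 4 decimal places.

seg 1 [0°–60.9°] dwell: s stays 0.0000
seg 2 [60.9°–151.5°] cycloidal, h=16: full span → s += 16 → s = 16.0000
seg 3 [151.5°–197.7°] cycloidal, h=26: full span → s += 26 → s = 42.0000
seg 4 [197.7°–274.9°] uniform, h=20: θ=253.1° here. β=55.4, B=77.2. 20·55.4/77.2 = 14.3523 → s = 56.3523

56.3523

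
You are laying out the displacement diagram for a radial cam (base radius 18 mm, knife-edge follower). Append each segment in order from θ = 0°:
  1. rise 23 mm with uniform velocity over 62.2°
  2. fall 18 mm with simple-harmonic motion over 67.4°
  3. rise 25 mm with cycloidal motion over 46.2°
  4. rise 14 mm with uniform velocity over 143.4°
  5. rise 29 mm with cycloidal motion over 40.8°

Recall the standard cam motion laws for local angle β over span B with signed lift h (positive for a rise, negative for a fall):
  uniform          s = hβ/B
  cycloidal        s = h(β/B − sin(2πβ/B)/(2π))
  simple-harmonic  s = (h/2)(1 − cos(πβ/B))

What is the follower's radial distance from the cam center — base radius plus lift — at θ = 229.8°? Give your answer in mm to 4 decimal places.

seg 1 [0°–62.2°] uniform, h=23: full span → s += 23 → s = 23.0000
seg 2 [62.2°–129.6°] simple-harmonic, h=-18: full span → s += -18 → s = 5.0000
seg 3 [129.6°–175.8°] cycloidal, h=25: full span → s += 25 → s = 30.0000
seg 4 [175.8°–319.2°] uniform, h=14: θ=229.8° here. β=54, B=143.4. 14·54/143.4 = 5.2720 → s = 35.2720
radial distance = base radius + s = 18 + 35.2720 = 53.2720

53.2720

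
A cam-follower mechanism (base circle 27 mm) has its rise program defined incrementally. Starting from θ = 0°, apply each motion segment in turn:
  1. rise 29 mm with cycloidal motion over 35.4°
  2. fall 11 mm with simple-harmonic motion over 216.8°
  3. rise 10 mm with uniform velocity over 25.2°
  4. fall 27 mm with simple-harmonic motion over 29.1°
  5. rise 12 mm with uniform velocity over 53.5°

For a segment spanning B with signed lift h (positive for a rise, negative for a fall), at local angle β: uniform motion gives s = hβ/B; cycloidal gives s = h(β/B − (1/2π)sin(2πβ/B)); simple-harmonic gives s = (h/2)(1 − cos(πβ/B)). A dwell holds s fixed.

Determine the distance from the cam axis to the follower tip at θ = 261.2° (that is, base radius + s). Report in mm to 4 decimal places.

seg 1 [0°–35.4°] cycloidal, h=29: full span → s += 29 → s = 29.0000
seg 2 [35.4°–252.2°] simple-harmonic, h=-11: full span → s += -11 → s = 18.0000
seg 3 [252.2°–277.4°] uniform, h=10: θ=261.2° here. β=9, B=25.2. 10·9/25.2 = 3.5714 → s = 21.5714
radial distance = base radius + s = 27 + 21.5714 = 48.5714

48.5714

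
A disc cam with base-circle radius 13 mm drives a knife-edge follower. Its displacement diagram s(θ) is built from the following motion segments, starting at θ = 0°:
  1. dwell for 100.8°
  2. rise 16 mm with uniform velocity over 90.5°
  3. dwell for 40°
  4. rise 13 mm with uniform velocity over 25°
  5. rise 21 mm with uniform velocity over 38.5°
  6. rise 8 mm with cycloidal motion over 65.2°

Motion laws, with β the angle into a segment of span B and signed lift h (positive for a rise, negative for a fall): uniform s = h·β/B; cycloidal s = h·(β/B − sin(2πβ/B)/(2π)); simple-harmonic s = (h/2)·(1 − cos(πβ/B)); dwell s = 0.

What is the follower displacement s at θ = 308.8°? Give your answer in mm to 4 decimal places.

seg 1 [0°–100.8°] dwell: s stays 0.0000
seg 2 [100.8°–191.3°] uniform, h=16: full span → s += 16 → s = 16.0000
seg 3 [191.3°–231.3°] dwell: s stays 16.0000
seg 4 [231.3°–256.3°] uniform, h=13: full span → s += 13 → s = 29.0000
seg 5 [256.3°–294.8°] uniform, h=21: full span → s += 21 → s = 50.0000
seg 6 [294.8°–360°] cycloidal, h=8: θ=308.8° here. β=14, B=65.2. 8·(0.2147 − sin(2π·0.2147)/(2π)) = 0.4757 → s = 50.4757

50.4757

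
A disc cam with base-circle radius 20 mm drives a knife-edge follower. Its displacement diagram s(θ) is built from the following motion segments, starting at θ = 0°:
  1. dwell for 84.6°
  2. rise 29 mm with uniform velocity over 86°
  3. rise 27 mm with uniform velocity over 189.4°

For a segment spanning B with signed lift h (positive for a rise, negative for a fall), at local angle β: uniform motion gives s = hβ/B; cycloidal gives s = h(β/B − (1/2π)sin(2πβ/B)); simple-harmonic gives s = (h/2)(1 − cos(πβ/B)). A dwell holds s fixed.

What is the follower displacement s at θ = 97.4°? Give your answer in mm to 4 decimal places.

seg 1 [0°–84.6°] dwell: s stays 0.0000
seg 2 [84.6°–170.6°] uniform, h=29: θ=97.4° here. β=12.8, B=86. 29·12.8/86 = 4.3163 → s = 4.3163

4.3163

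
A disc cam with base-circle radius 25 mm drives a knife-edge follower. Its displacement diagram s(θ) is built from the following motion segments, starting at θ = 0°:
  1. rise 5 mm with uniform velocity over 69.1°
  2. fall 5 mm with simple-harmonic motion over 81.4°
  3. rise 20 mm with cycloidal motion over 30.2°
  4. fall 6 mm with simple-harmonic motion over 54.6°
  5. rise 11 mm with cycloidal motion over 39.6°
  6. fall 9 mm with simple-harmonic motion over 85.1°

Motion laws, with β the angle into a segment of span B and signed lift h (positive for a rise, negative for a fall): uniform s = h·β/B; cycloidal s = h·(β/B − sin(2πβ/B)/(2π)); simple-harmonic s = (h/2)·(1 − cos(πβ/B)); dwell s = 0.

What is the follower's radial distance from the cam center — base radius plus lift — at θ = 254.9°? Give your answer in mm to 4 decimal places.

seg 1 [0°–69.1°] uniform, h=5: full span → s += 5 → s = 5.0000
seg 2 [69.1°–150.5°] simple-harmonic, h=-5: full span → s += -5 → s = 0.0000
seg 3 [150.5°–180.7°] cycloidal, h=20: full span → s += 20 → s = 20.0000
seg 4 [180.7°–235.3°] simple-harmonic, h=-6: full span → s += -6 → s = 14.0000
seg 5 [235.3°–274.9°] cycloidal, h=11: θ=254.9° here. β=19.6, B=39.6. 11·(0.4949 − sin(2π·0.4949)/(2π)) = 5.3889 → s = 19.3889
radial distance = base radius + s = 25 + 19.3889 = 44.3889

44.3889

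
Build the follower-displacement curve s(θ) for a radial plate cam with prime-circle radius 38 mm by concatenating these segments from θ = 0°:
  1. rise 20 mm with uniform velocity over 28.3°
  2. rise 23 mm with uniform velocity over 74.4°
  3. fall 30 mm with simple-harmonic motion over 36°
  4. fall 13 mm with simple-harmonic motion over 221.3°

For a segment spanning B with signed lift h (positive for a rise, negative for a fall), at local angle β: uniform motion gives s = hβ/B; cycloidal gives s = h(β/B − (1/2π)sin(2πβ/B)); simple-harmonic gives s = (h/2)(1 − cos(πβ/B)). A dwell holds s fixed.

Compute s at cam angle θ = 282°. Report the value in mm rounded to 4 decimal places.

seg 1 [0°–28.3°] uniform, h=20: full span → s += 20 → s = 20.0000
seg 2 [28.3°–102.7°] uniform, h=23: full span → s += 23 → s = 43.0000
seg 3 [102.7°–138.7°] simple-harmonic, h=-30: full span → s += -30 → s = 13.0000
seg 4 [138.7°–360°] simple-harmonic, h=-13: θ=282° here. β=143.3, B=221.3. -13/2·(1 − cos(π·0.6475)) = -9.4060 → s = 3.5940

3.5940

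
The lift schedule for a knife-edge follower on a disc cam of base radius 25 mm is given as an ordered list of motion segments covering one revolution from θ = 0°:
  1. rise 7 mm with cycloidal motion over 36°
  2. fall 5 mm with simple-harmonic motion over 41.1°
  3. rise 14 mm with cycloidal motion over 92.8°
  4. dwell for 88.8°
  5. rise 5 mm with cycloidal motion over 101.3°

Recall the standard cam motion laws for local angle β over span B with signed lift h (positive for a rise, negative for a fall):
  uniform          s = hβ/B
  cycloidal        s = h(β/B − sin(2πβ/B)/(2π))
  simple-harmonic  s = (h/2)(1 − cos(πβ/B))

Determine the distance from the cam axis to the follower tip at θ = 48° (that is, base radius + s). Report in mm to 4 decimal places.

seg 1 [0°–36°] cycloidal, h=7: full span → s += 7 → s = 7.0000
seg 2 [36°–77.1°] simple-harmonic, h=-5: θ=48° here. β=12, B=41.1. -5/2·(1 − cos(π·0.2920)) = -0.9800 → s = 6.0200
radial distance = base radius + s = 25 + 6.0200 = 31.0200

31.0200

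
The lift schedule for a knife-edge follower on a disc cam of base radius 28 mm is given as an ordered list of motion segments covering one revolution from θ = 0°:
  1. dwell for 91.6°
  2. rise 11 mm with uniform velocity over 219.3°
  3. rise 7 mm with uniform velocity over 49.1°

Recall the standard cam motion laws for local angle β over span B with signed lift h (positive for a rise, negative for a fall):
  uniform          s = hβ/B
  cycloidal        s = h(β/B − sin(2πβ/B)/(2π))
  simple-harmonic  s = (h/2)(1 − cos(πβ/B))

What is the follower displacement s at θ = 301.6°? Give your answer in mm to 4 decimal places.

seg 1 [0°–91.6°] dwell: s stays 0.0000
seg 2 [91.6°–310.9°] uniform, h=11: θ=301.6° here. β=210, B=219.3. 11·210/219.3 = 10.5335 → s = 10.5335

10.5335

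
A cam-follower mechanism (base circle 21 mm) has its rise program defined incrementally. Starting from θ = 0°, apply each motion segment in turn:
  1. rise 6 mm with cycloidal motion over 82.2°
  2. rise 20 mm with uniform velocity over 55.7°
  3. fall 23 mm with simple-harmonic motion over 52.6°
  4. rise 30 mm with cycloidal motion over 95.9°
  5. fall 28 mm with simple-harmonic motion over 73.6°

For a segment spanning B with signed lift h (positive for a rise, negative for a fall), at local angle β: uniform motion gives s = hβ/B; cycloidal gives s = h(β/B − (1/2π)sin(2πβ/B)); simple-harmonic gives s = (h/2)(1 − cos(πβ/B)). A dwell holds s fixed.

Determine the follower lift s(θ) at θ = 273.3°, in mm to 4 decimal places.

seg 1 [0°–82.2°] cycloidal, h=6: full span → s += 6 → s = 6.0000
seg 2 [82.2°–137.9°] uniform, h=20: full span → s += 20 → s = 26.0000
seg 3 [137.9°–190.5°] simple-harmonic, h=-23: full span → s += -23 → s = 3.0000
seg 4 [190.5°–286.4°] cycloidal, h=30: θ=273.3° here. β=82.8, B=95.9. 30·(0.8634 − sin(2π·0.8634)/(2π)) = 29.5151 → s = 32.5151

32.5151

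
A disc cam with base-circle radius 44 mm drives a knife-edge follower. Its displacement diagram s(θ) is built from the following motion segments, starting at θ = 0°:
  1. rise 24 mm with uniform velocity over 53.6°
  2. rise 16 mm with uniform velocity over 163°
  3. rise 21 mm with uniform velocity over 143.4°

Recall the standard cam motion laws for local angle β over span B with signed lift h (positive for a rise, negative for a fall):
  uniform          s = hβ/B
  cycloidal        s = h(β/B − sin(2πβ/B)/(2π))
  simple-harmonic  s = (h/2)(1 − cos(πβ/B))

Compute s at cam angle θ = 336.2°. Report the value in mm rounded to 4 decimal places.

seg 1 [0°–53.6°] uniform, h=24: full span → s += 24 → s = 24.0000
seg 2 [53.6°–216.6°] uniform, h=16: full span → s += 16 → s = 40.0000
seg 3 [216.6°–360°] uniform, h=21: θ=336.2° here. β=119.6, B=143.4. 21·119.6/143.4 = 17.5146 → s = 57.5146

57.5146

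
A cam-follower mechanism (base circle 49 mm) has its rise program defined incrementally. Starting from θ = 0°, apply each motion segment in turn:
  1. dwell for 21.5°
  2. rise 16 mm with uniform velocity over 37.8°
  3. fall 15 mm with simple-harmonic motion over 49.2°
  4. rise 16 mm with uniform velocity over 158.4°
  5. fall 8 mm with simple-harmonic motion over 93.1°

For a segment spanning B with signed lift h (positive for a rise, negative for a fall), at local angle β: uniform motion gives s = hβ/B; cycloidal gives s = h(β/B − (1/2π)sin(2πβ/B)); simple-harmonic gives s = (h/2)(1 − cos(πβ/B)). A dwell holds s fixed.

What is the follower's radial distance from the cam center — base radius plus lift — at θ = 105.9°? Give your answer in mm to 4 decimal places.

seg 1 [0°–21.5°] dwell: s stays 0.0000
seg 2 [21.5°–59.3°] uniform, h=16: full span → s += 16 → s = 16.0000
seg 3 [59.3°–108.5°] simple-harmonic, h=-15: θ=105.9° here. β=46.6, B=49.2. -15/2·(1 − cos(π·0.9472)) = -14.8969 → s = 1.1031
radial distance = base radius + s = 49 + 1.1031 = 50.1031

50.1031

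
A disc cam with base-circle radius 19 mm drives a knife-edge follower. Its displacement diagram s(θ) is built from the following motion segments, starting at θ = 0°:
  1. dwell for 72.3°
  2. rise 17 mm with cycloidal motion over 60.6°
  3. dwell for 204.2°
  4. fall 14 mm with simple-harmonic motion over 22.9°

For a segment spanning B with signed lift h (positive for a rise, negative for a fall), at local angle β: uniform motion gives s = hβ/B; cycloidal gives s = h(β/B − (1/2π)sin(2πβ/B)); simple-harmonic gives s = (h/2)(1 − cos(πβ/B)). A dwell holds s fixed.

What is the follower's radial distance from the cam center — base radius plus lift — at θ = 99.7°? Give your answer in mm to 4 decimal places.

seg 1 [0°–72.3°] dwell: s stays 0.0000
seg 2 [72.3°–132.9°] cycloidal, h=17: θ=99.7° here. β=27.4, B=60.6. 17·(0.4521 − sin(2π·0.4521)/(2π)) = 6.8851 → s = 6.8851
radial distance = base radius + s = 19 + 6.8851 = 25.8851

25.8851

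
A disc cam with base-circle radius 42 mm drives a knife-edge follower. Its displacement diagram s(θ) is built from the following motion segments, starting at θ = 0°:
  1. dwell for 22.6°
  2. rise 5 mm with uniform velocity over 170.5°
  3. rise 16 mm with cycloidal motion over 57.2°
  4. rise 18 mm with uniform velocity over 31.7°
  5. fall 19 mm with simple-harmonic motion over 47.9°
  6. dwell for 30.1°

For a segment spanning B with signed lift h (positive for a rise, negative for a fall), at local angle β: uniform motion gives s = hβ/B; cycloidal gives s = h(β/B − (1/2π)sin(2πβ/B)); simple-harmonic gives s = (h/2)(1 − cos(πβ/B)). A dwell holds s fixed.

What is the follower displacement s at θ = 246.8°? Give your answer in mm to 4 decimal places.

seg 1 [0°–22.6°] dwell: s stays 0.0000
seg 2 [22.6°–193.1°] uniform, h=5: full span → s += 5 → s = 5.0000
seg 3 [193.1°–250.3°] cycloidal, h=16: θ=246.8° here. β=53.7, B=57.2. 16·(0.9388 − sin(2π·0.9388)/(2π)) = 15.9761 → s = 20.9761

20.9761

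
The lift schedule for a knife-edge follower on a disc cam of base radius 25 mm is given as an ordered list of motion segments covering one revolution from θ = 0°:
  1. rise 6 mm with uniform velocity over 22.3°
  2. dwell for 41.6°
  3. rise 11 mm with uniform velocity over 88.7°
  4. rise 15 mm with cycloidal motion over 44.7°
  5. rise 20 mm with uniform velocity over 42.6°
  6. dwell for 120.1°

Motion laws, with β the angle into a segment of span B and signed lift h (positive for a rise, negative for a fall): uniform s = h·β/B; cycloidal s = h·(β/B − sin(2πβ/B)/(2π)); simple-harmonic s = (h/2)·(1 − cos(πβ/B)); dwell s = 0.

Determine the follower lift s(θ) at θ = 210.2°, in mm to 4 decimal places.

seg 1 [0°–22.3°] uniform, h=6: full span → s += 6 → s = 6.0000
seg 2 [22.3°–63.9°] dwell: s stays 6.0000
seg 3 [63.9°–152.6°] uniform, h=11: full span → s += 11 → s = 17.0000
seg 4 [152.6°–197.3°] cycloidal, h=15: full span → s += 15 → s = 32.0000
seg 5 [197.3°–239.9°] uniform, h=20: θ=210.2° here. β=12.9, B=42.6. 20·12.9/42.6 = 6.0563 → s = 38.0563

38.0563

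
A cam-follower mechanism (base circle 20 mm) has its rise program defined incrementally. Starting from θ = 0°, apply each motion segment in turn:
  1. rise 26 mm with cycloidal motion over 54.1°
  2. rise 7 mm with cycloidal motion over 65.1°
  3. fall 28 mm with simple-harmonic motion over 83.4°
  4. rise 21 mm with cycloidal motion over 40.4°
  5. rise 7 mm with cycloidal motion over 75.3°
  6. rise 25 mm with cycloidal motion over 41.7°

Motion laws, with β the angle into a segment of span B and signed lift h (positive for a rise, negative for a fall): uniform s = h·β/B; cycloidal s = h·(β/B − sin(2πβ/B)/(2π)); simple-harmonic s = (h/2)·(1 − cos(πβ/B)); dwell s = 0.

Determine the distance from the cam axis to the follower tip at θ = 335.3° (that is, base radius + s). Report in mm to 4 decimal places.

seg 1 [0°–54.1°] cycloidal, h=26: full span → s += 26 → s = 26.0000
seg 2 [54.1°–119.2°] cycloidal, h=7: full span → s += 7 → s = 33.0000
seg 3 [119.2°–202.6°] simple-harmonic, h=-28: full span → s += -28 → s = 5.0000
seg 4 [202.6°–243°] cycloidal, h=21: full span → s += 21 → s = 26.0000
seg 5 [243°–318.3°] cycloidal, h=7: full span → s += 7 → s = 33.0000
seg 6 [318.3°–360°] cycloidal, h=25: θ=335.3° here. β=17, B=41.7. 25·(0.4077 − sin(2π·0.4077)/(2π)) = 8.0110 → s = 41.0110
radial distance = base radius + s = 20 + 41.0110 = 61.0110

61.0110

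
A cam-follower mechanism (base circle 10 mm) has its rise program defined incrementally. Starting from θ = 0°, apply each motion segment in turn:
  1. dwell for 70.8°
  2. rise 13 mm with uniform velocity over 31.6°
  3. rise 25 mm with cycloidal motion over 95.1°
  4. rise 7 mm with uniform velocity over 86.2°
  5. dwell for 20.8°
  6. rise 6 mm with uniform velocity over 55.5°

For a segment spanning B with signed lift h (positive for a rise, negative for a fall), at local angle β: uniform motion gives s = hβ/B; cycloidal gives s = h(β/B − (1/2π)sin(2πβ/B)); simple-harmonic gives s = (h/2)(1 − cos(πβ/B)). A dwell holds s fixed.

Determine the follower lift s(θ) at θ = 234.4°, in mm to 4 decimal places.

seg 1 [0°–70.8°] dwell: s stays 0.0000
seg 2 [70.8°–102.4°] uniform, h=13: full span → s += 13 → s = 13.0000
seg 3 [102.4°–197.5°] cycloidal, h=25: full span → s += 25 → s = 38.0000
seg 4 [197.5°–283.7°] uniform, h=7: θ=234.4° here. β=36.9, B=86.2. 7·36.9/86.2 = 2.9965 → s = 40.9965

40.9965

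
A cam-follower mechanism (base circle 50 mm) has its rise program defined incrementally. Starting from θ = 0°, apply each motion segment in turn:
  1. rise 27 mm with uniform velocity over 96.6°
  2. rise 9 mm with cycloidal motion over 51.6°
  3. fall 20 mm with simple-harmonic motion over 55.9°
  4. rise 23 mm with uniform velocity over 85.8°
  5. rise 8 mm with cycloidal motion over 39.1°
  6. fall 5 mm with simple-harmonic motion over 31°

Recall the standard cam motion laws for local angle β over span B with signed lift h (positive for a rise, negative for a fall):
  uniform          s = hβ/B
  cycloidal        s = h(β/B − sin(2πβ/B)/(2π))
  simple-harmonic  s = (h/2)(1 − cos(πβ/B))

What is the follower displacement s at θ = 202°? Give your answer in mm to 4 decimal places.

seg 1 [0°–96.6°] uniform, h=27: full span → s += 27 → s = 27.0000
seg 2 [96.6°–148.2°] cycloidal, h=9: full span → s += 9 → s = 36.0000
seg 3 [148.2°–204.1°] simple-harmonic, h=-20: θ=202° here. β=53.8, B=55.9. -20/2·(1 − cos(π·0.9624)) = -19.9304 → s = 16.0696

16.0696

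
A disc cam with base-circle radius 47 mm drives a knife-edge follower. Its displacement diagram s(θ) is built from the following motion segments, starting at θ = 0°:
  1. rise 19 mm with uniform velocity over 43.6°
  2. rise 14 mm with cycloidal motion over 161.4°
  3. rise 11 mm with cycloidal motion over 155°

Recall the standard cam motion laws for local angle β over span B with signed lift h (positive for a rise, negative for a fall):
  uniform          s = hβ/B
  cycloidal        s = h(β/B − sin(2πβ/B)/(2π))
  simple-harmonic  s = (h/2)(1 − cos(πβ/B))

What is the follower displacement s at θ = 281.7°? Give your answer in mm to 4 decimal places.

seg 1 [0°–43.6°] uniform, h=19: full span → s += 19 → s = 19.0000
seg 2 [43.6°–205°] cycloidal, h=14: full span → s += 14 → s = 33.0000
seg 3 [205°–360°] cycloidal, h=11: θ=281.7° here. β=76.7, B=155. 11·(0.4948 − sin(2π·0.4948)/(2π)) = 5.3865 → s = 38.3865

38.3865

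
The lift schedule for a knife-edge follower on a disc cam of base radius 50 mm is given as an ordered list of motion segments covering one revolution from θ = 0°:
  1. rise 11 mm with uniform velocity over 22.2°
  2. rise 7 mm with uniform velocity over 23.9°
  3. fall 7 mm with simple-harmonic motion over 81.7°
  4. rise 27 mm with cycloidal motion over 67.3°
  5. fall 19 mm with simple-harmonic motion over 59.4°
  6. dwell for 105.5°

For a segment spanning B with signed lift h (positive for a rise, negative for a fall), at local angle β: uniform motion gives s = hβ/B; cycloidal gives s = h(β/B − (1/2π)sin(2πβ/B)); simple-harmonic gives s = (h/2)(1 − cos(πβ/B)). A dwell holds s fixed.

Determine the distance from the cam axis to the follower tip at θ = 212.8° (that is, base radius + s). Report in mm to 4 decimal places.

seg 1 [0°–22.2°] uniform, h=11: full span → s += 11 → s = 11.0000
seg 2 [22.2°–46.1°] uniform, h=7: full span → s += 7 → s = 18.0000
seg 3 [46.1°–127.8°] simple-harmonic, h=-7: full span → s += -7 → s = 11.0000
seg 4 [127.8°–195.1°] cycloidal, h=27: full span → s += 27 → s = 38.0000
seg 5 [195.1°–254.5°] simple-harmonic, h=-19: θ=212.8° here. β=17.7, B=59.4. -19/2·(1 − cos(π·0.2980)) = -3.8674 → s = 34.1326
radial distance = base radius + s = 50 + 34.1326 = 84.1326

84.1326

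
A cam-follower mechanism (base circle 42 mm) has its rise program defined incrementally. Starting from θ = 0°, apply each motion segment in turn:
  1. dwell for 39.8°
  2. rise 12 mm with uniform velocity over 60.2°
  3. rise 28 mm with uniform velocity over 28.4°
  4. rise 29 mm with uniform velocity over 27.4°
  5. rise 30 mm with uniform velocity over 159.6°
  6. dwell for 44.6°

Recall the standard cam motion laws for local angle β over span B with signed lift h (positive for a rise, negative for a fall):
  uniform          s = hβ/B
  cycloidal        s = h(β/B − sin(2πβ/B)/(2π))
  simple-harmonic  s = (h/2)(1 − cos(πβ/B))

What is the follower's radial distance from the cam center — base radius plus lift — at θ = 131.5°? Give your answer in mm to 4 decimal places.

seg 1 [0°–39.8°] dwell: s stays 0.0000
seg 2 [39.8°–100°] uniform, h=12: full span → s += 12 → s = 12.0000
seg 3 [100°–128.4°] uniform, h=28: full span → s += 28 → s = 40.0000
seg 4 [128.4°–155.8°] uniform, h=29: θ=131.5° here. β=3.1, B=27.4. 29·3.1/27.4 = 3.2810 → s = 43.2810
radial distance = base radius + s = 42 + 43.2810 = 85.2810

85.2810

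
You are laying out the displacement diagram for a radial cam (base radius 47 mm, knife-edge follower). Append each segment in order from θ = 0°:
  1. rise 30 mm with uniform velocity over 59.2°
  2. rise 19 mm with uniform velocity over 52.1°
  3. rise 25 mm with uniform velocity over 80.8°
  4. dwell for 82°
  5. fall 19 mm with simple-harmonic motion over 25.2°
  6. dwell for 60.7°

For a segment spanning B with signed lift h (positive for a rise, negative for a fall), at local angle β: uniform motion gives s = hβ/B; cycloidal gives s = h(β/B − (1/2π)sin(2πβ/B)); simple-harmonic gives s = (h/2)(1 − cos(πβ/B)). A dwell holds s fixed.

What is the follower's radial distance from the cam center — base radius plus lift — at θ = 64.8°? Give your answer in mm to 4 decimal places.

seg 1 [0°–59.2°] uniform, h=30: full span → s += 30 → s = 30.0000
seg 2 [59.2°–111.3°] uniform, h=19: θ=64.8° here. β=5.6, B=52.1. 19·5.6/52.1 = 2.0422 → s = 32.0422
radial distance = base radius + s = 47 + 32.0422 = 79.0422

79.0422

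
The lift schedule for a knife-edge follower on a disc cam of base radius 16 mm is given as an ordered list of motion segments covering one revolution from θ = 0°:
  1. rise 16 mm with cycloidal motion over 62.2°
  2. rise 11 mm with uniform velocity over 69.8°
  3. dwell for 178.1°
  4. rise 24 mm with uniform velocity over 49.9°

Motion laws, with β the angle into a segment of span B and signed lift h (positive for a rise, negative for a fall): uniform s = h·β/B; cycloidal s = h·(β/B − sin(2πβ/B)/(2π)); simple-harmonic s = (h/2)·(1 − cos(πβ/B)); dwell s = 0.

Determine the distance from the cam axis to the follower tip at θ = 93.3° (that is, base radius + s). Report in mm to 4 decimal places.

seg 1 [0°–62.2°] cycloidal, h=16: full span → s += 16 → s = 16.0000
seg 2 [62.2°–132°] uniform, h=11: θ=93.3° here. β=31.1, B=69.8. 11·31.1/69.8 = 4.9011 → s = 20.9011
radial distance = base radius + s = 16 + 20.9011 = 36.9011

36.9011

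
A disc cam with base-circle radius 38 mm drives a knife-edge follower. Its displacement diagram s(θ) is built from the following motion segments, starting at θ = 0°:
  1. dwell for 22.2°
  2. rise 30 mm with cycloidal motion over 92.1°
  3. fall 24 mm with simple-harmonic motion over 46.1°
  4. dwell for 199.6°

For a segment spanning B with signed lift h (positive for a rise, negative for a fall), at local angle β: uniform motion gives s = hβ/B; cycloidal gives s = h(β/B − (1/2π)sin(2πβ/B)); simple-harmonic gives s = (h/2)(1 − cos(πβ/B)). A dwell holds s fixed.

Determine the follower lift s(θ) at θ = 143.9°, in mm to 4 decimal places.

seg 1 [0°–22.2°] dwell: s stays 0.0000
seg 2 [22.2°–114.3°] cycloidal, h=30: full span → s += 30 → s = 30.0000
seg 3 [114.3°–160.4°] simple-harmonic, h=-24: θ=143.9° here. β=29.6, B=46.1. -24/2·(1 − cos(π·0.6421)) = -17.1803 → s = 12.8197

12.8197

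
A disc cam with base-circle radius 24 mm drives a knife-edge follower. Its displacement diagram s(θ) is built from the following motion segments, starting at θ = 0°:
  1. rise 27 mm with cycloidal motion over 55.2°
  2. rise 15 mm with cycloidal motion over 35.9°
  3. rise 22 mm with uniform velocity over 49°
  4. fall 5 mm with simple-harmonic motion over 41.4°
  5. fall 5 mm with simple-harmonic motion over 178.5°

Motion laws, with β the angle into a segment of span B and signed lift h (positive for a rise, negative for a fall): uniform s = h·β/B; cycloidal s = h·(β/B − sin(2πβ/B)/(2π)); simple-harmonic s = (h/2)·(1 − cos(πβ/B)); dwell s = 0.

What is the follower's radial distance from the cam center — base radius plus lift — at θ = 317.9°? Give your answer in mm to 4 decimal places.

seg 1 [0°–55.2°] cycloidal, h=27: full span → s += 27 → s = 27.0000
seg 2 [55.2°–91.1°] cycloidal, h=15: full span → s += 15 → s = 42.0000
seg 3 [91.1°–140.1°] uniform, h=22: full span → s += 22 → s = 64.0000
seg 4 [140.1°–181.5°] simple-harmonic, h=-5: full span → s += -5 → s = 59.0000
seg 5 [181.5°–360°] simple-harmonic, h=-5: θ=317.9° here. β=136.4, B=178.5. -5/2·(1 − cos(π·0.7641)) = -4.3446 → s = 54.6554
radial distance = base radius + s = 24 + 54.6554 = 78.6554

78.6554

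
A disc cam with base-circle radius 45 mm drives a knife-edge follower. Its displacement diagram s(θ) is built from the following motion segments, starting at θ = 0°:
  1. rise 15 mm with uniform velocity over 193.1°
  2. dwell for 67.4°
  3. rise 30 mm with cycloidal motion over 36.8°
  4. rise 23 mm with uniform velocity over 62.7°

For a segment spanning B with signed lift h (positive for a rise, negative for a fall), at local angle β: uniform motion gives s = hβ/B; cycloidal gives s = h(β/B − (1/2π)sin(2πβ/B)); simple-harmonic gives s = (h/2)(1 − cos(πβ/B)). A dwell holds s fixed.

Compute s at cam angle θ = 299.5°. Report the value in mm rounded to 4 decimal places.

seg 1 [0°–193.1°] uniform, h=15: full span → s += 15 → s = 15.0000
seg 2 [193.1°–260.5°] dwell: s stays 15.0000
seg 3 [260.5°–297.3°] cycloidal, h=30: full span → s += 30 → s = 45.0000
seg 4 [297.3°–360°] uniform, h=23: θ=299.5° here. β=2.2, B=62.7. 23·2.2/62.7 = 0.8070 → s = 45.8070

45.8070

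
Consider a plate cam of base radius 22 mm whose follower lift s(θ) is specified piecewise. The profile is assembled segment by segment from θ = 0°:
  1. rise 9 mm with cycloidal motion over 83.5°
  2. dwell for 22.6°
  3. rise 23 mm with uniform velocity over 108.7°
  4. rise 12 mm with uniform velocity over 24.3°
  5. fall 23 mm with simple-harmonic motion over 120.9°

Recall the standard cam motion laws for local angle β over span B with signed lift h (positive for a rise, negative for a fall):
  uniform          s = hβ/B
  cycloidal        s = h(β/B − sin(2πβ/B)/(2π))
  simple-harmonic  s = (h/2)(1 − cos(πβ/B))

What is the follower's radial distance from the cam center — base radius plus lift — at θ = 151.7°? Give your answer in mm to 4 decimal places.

seg 1 [0°–83.5°] cycloidal, h=9: full span → s += 9 → s = 9.0000
seg 2 [83.5°–106.1°] dwell: s stays 9.0000
seg 3 [106.1°–214.8°] uniform, h=23: θ=151.7° here. β=45.6, B=108.7. 23·45.6/108.7 = 9.6486 → s = 18.6486
radial distance = base radius + s = 22 + 18.6486 = 40.6486

40.6486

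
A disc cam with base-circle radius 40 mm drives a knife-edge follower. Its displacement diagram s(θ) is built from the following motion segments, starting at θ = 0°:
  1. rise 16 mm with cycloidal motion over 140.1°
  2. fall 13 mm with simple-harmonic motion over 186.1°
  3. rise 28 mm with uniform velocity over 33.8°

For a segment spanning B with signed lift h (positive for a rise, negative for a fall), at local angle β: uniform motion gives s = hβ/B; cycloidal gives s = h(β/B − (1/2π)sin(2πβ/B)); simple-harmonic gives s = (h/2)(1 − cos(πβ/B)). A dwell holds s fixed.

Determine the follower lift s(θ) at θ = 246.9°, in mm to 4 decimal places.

seg 1 [0°–140.1°] cycloidal, h=16: full span → s += 16 → s = 16.0000
seg 2 [140.1°–326.2°] simple-harmonic, h=-13: θ=246.9° here. β=106.8, B=186.1. -13/2·(1 − cos(π·0.5739)) = -7.9952 → s = 8.0048

8.0048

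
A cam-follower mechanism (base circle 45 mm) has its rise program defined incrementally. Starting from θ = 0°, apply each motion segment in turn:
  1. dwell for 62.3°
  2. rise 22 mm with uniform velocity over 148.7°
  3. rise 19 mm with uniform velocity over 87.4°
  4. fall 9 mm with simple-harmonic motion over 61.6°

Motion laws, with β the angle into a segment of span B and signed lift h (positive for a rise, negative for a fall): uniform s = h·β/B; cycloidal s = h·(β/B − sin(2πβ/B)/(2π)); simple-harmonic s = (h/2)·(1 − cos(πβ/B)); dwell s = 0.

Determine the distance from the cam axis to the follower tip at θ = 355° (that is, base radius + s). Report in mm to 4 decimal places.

seg 1 [0°–62.3°] dwell: s stays 0.0000
seg 2 [62.3°–211°] uniform, h=22: full span → s += 22 → s = 22.0000
seg 3 [211°–298.4°] uniform, h=19: full span → s += 19 → s = 41.0000
seg 4 [298.4°–360°] simple-harmonic, h=-9: θ=355° here. β=56.6, B=61.6. -9/2·(1 − cos(π·0.9188)) = -8.8545 → s = 32.1455
radial distance = base radius + s = 45 + 32.1455 = 77.1455

77.1455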